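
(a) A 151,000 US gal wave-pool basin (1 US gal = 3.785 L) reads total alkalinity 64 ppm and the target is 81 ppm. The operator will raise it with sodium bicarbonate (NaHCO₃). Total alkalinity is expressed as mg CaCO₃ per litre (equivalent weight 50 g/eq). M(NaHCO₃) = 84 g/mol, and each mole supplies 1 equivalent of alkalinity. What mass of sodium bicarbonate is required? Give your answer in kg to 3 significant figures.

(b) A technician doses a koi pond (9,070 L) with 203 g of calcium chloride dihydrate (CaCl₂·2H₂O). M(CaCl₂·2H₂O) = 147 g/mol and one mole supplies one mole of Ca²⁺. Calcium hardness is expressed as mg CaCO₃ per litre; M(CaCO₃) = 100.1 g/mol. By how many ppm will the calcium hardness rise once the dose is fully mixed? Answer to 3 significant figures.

(a) 16.3 kg; (b) 15.2 ppm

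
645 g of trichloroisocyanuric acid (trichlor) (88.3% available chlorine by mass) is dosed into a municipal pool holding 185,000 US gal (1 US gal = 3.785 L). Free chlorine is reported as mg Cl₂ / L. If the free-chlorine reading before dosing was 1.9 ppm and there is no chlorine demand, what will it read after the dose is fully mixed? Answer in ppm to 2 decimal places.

Volume: 185,000 US gal × 3.785 L/gal = 700,225 L.
Available chlorine delivered: 645 g × 0.883 = 569.5 g as Cl₂.
Concentration rise: 569.5 g / 700,225 L = 0.8134 mg/L = 0.81 ppm.
Final FC: 1.9 + 0.81 = 2.71 ppm.

2.71 ppm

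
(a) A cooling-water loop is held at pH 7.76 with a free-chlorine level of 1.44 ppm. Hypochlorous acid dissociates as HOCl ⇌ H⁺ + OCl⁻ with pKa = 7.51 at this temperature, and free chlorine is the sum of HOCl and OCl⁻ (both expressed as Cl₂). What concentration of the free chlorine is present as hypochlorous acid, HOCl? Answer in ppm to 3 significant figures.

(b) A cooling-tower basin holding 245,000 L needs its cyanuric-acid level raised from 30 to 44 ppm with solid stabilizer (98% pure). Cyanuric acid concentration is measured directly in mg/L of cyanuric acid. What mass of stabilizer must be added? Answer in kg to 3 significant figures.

(a) 0.518 ppm; (b) 3.50 kg

(a) [OCl⁻]/[HOCl] = 10^(pH − pKa) = 10^(7.76 − 7.51) = 10^0.25 = 1.778.
(a) Fraction as HOCl = 1 / (1 + 1.778) = 0.3599.
(a) HOCl = 0.3599 × 1.44 ppm = 0.5183 ppm.

(b) CYA to add: (44 − 30) = 14 mg/L × 245,000 L = 3430 g cyanuric acid.
(b) At 98% purity: 3430 / 0.98 = 3500 g product.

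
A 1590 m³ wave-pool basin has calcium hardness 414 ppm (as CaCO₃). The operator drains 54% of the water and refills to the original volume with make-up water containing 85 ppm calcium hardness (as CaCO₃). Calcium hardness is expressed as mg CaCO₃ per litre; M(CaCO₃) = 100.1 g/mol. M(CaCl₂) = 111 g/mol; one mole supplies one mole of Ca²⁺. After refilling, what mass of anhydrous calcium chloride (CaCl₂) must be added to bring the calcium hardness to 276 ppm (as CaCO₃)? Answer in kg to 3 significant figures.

69.9 kg

Volume: 1590 m³ = 1,590,000 L.
After draining 54% and refilling: 414 × 0.46 + 85 × 0.54 = 236.34 ppm.
Deficit to target: 276 − 236.34 = 39.66 mg/L.
As CaCO₃: 39.66 mg/L × 1,590,000 L = 63,060 g; ÷ 100.1 = 630 mol Ca²⁺.
Mass: 630 × 111 = 69,930 g.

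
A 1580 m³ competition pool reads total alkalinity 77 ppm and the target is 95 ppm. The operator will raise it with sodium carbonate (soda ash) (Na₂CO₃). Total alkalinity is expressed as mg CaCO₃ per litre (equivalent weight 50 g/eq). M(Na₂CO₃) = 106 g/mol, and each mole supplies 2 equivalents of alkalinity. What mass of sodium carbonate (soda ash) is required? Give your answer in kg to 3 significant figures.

30.1 kg

Volume: 1580 m³ = 1,580,000 L.
Alkalinity to add: (95 − 77) = 18 mg/L as CaCO₃ × 1,580,000 L = 28,440 g as CaCO₃.
Equivalents: 28,440 g ÷ 50 g/eq = 568.8 eq.
Each mole of Na₂CO₃ supplies 2 eq, so 568.8 / 2 = 284.4 mol.
Mass: 284.4 mol × 106 g/mol = 30,150 g.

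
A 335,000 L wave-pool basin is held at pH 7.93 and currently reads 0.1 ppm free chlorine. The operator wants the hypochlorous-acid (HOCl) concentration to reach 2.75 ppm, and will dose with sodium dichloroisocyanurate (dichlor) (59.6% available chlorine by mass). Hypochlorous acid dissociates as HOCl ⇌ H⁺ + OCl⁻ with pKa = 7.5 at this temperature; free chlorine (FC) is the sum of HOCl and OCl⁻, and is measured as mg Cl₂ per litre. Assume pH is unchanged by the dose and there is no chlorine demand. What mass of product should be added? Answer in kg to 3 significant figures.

5.65 kg

[OCl⁻]/[HOCl] = 10^(pH − pKa) = 10^(7.93 − 7.5) = 2.692; fraction as HOCl = 1/(1 + 2.692) = 0.2709.
Free chlorine required for 2.75 ppm HOCl: 2.75 / 0.2709 = 10.15 ppm.
FC to add: 10.15 − 0.1 = 10.05 mg/L as Cl₂.
Cl₂ equivalent: 10.05 mg/L × 335,000 L = 3367 g.
Product at 59.6% available Cl: 3367 / 0.596 = 5650 g.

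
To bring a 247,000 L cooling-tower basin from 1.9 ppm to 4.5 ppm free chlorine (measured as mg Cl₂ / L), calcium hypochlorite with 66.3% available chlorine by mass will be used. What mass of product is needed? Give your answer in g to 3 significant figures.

Chlorine deficit: 4.5 − 1.9 = 2.6 ppm = 2.6 mg/L as Cl₂.
Cl₂ equivalent needed: 2.6 mg/L × 247,000 L = 642,200 mg = 642.2 g.
Product at 66.3% available chlorine: 642.2 / 0.663 = 968.6 g.

969 g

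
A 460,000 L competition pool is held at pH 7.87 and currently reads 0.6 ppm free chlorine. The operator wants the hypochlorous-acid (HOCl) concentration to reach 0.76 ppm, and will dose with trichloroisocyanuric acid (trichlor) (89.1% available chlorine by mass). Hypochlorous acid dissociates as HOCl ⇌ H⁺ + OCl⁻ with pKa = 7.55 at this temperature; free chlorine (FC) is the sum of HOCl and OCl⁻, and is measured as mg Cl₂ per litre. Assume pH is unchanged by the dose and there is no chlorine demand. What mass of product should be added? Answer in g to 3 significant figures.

[OCl⁻]/[HOCl] = 10^(pH − pKa) = 10^(7.87 − 7.55) = 2.089; fraction as HOCl = 1/(1 + 2.089) = 0.3237.
Free chlorine required for 0.76 ppm HOCl: 0.76 / 0.3237 = 2.348 ppm.
FC to add: 2.348 − 0.6 = 1.748 mg/L as Cl₂.
Cl₂ equivalent: 1.748 mg/L × 460,000 L = 804 g.
Product at 89.1% available Cl: 804 / 0.891 = 902.4 g.

902 g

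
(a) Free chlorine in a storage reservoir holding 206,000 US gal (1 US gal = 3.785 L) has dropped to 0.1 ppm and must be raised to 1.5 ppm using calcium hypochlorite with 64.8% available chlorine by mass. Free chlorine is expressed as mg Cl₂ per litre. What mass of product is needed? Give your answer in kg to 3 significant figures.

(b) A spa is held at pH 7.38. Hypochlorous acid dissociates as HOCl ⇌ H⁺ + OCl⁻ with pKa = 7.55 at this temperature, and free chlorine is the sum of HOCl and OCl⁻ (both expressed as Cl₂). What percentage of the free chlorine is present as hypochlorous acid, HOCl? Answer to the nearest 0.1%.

(a) Volume: 206,000 US gal × 3.785 L/gal = 779,710 L.
(a) Chlorine deficit: 1.5 − 0.1 = 1.4 ppm = 1.4 mg/L as Cl₂.
(a) Cl₂ equivalent needed: 1.4 mg/L × 779,710 L = 1,092,000 mg = 1092 g.
(a) Product at 64.8% available chlorine: 1092 / 0.648 = 1685 g.

(b) [OCl⁻]/[HOCl] = 10^(pH − pKa) = 10^(7.38 − 7.55) = 10^-0.17 = 0.6761.
(b) Fraction as HOCl = 1 / (1 + 0.6761) = 0.5966.

(a) 1.68 kg; (b) 59.7%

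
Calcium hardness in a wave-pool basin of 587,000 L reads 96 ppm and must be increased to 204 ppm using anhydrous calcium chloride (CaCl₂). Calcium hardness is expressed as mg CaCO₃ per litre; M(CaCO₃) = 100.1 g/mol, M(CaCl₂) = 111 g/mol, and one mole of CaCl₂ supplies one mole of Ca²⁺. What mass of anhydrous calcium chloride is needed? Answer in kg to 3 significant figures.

70.3 kg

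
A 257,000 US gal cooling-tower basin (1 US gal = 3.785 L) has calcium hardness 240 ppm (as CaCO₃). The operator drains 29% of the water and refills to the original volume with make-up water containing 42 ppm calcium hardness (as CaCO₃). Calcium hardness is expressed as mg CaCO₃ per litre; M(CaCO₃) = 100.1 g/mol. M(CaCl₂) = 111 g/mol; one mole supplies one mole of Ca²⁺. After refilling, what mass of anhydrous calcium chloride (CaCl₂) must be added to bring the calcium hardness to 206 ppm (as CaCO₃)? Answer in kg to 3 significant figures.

25.3 kg

Volume: 257,000 US gal × 3.785 L/gal = 972,745 L.
After draining 29% and refilling: 240 × 0.71 + 42 × 0.29 = 182.58 ppm.
Deficit to target: 206 − 182.58 = 23.42 mg/L.
As CaCO₃: 23.42 mg/L × 972,745 L = 22,780 g; ÷ 100.1 = 227.6 mol Ca²⁺.
Mass: 227.6 × 111 = 25,260 g.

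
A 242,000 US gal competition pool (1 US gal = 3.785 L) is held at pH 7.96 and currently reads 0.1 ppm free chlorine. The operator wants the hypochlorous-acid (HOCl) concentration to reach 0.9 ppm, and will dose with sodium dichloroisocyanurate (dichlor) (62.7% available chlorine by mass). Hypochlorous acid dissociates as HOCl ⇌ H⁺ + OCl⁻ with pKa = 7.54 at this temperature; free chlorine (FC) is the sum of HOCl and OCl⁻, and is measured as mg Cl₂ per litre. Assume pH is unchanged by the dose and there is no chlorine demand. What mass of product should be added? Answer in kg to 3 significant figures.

Volume: 242,000 US gal × 3.785 L/gal = 915,970 L.
[OCl⁻]/[HOCl] = 10^(pH − pKa) = 10^(7.96 − 7.54) = 2.63; fraction as HOCl = 1/(1 + 2.63) = 0.2755.
Free chlorine required for 0.9 ppm HOCl: 0.9 / 0.2755 = 3.267 ppm.
FC to add: 3.267 − 0.1 = 3.167 mg/L as Cl₂.
Cl₂ equivalent: 3.167 mg/L × 915,970 L = 2901 g.
Product at 62.7% available Cl: 2901 / 0.627 = 4627 g.

4.63 kg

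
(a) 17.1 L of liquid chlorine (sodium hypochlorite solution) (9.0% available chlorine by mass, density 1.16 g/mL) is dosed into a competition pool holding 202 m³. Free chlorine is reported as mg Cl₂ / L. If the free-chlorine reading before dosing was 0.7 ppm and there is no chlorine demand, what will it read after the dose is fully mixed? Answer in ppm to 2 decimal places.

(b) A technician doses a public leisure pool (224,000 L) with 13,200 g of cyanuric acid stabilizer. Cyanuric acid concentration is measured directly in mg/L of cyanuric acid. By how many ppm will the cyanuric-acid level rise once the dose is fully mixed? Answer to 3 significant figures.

(a) 9.54 ppm; (b) 58.9 ppm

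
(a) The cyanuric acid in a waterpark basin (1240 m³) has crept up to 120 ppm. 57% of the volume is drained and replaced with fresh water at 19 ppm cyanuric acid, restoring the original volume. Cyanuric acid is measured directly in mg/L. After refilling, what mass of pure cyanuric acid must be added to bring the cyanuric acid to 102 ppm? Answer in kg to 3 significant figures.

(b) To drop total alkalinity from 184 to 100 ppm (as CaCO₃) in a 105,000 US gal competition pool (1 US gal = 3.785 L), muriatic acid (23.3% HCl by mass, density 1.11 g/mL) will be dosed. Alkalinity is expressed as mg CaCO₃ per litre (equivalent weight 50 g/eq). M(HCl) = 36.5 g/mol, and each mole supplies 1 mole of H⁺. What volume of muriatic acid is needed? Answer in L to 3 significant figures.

(a) Volume: 1240 m³ = 1,240,000 L.
(a) After draining 57% and refilling: 120 × 0.43 + 19 × 0.57 = 62.43 ppm.
(a) Deficit to target: 102 − 62.43 = 39.57 mg/L.
(a) Mass: 39.57 mg/L × 1,240,000 L = 49,070 g cyanuric acid.

(b) Volume: 105,000 US gal × 3.785 L/gal = 397,425 L.
(b) Alkalinity to neutralize: (184 − 100) = 84 mg/L as CaCO₃ × 397,425 L = 33,380 g as CaCO₃.
(b) Equivalents of H⁺ required: 33,380 ÷ 50 g/eq = 667.7 eq = 667.7 mol HCl.
(b) Mass of HCl: 667.7 × 36.5 = 24,370 g.
(b) Mass of 23.3% solution: 24,370 / 0.233 = 104,600 g.
(b) Volume: 104,600 g ÷ 1.11 g/mL = 94,230 mL.

(a) 49.1 kg; (b) 94.2 L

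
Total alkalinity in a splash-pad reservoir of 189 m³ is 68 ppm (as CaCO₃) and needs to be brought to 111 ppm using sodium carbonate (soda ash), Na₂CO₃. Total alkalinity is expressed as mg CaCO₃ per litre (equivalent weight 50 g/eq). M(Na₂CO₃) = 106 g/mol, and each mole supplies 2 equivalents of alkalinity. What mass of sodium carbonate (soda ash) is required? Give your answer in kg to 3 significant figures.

8.61 kg

Volume: 189 m³ = 189,000 L.
Alkalinity to add: (111 − 68) = 43 mg/L as CaCO₃ × 189,000 L = 8127 g as CaCO₃.
Equivalents: 8127 g ÷ 50 g/eq = 162.5 eq.
Each mole of Na₂CO₃ supplies 2 eq, so 162.5 / 2 = 81.27 mol.
Mass: 81.27 mol × 106 g/mol = 8615 g.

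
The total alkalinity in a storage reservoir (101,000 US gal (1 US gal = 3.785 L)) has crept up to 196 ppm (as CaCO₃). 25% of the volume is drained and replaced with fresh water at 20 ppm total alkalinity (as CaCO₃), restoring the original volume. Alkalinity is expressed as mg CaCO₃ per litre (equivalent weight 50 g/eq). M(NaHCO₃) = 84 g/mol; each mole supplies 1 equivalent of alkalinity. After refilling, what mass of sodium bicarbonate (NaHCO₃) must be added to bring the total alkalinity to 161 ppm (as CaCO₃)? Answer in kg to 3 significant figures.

5.78 kg

Volume: 101,000 US gal × 3.785 L/gal = 382,285 L.
After draining 25% and refilling: 196 × 0.75 + 20 × 0.25 = 152 ppm.
Deficit to target: 161 − 152 = 9 mg/L.
As CaCO₃: 9 mg/L × 382,285 L = 3441 g; ÷ 50 g/eq ÷ 1 = 68.81 mol NaHCO₃.
Mass: 68.81 × 84 = 5780 g.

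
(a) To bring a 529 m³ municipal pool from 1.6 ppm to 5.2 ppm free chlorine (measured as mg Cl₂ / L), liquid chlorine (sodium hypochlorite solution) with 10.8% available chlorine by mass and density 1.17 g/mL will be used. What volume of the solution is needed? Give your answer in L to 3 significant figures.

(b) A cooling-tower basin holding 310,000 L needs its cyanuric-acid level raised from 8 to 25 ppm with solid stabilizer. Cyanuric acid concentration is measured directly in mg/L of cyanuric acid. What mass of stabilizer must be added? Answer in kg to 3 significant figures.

(a) Volume: 529 m³ = 529,000 L.
(a) Chlorine deficit: 5.2 − 1.6 = 3.6 ppm = 3.6 mg/L as Cl₂.
(a) Cl₂ equivalent needed: 3.6 mg/L × 529,000 L = 1,904,000 mg = 1904 g.
(a) Product at 10.8% available chlorine: 1904 / 0.108 = 17,630 g.
(a) Volume at density 1.17 g/mL: 17,630 g ÷ 1.17 g/mL = 15,070 mL.

(b) CYA to add: (25 − 8) = 17 mg/L × 310,000 L = 5270 g cyanuric acid.

(a) 15.1 L; (b) 5.27 kg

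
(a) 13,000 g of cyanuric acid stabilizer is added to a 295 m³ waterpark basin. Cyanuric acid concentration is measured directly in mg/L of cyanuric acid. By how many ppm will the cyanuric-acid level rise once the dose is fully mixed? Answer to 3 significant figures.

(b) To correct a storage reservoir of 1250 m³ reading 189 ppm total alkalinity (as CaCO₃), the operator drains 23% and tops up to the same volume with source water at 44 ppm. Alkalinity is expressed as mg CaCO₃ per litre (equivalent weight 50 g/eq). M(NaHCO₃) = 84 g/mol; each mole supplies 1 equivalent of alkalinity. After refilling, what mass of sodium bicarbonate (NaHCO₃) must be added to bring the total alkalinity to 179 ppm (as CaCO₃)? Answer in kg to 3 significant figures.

(a) 44.1 ppm; (b) 49.0 kg

(a) Volume: 295 m³ = 295,000 L.
(a) Rise: 13,000 g / 295,000 L × 1000 = 44.07 mg/L.

(b) Volume: 1250 m³ = 1,250,000 L.
(b) After draining 23% and refilling: 189 × 0.77 + 44 × 0.23 = 155.65 ppm.
(b) Deficit to target: 179 − 155.65 = 23.35 mg/L.
(b) As CaCO₃: 23.35 mg/L × 1,250,000 L = 29,190 g; ÷ 50 g/eq ÷ 1 = 583.7 mol NaHCO₃.
(b) Mass: 583.7 × 84 = 49,030 g.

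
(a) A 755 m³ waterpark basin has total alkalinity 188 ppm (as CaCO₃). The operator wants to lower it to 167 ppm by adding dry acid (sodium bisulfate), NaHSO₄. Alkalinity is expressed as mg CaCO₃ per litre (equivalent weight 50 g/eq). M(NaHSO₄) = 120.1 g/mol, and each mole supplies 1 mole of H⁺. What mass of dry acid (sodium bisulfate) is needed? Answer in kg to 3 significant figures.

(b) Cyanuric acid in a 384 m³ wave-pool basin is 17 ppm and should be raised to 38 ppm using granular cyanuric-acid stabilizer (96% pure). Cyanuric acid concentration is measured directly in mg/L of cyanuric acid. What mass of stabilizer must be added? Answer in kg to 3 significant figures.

(a) 38.1 kg; (b) 8.40 kg

(a) Volume: 755 m³ = 755,000 L.
(a) Alkalinity to neutralize: (188 − 167) = 21 mg/L as CaCO₃ × 755,000 L = 15,860 g as CaCO₃.
(a) Equivalents of H⁺ required: 15,860 ÷ 50 g/eq = 317.1 eq = 317.1 mol NaHSO₄.
(a) Mass of NaHSO₄: 317.1 × 120.1 = 38,080 g.

(b) Volume: 384 m³ = 384,000 L.
(b) CYA to add: (38 − 17) = 21 mg/L × 384,000 L = 8064 g cyanuric acid.
(b) At 96% purity: 8064 / 0.96 = 8400 g product.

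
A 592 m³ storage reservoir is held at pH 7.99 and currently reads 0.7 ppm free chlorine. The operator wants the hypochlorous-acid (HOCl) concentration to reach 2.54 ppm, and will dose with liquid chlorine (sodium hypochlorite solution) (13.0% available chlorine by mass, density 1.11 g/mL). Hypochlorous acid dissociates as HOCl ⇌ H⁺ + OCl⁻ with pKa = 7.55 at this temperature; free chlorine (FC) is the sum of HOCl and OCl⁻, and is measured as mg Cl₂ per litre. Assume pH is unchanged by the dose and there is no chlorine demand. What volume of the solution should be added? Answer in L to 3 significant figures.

Volume: 592 m³ = 592,000 L.
[OCl⁻]/[HOCl] = 10^(pH − pKa) = 10^(7.99 − 7.55) = 2.754; fraction as HOCl = 1/(1 + 2.754) = 0.2664.
Free chlorine required for 2.54 ppm HOCl: 2.54 / 0.2664 = 9.536 ppm.
FC to add: 9.536 − 0.7 = 8.836 mg/L as Cl₂.
Cl₂ equivalent: 8.836 mg/L × 592,000 L = 5231 g.
Product at 13.0% available Cl: 5231 / 0.13 = 40,240 g.
Volume: 40,240 g ÷ 1.11 g/mL = 36,250 mL.

36.2 L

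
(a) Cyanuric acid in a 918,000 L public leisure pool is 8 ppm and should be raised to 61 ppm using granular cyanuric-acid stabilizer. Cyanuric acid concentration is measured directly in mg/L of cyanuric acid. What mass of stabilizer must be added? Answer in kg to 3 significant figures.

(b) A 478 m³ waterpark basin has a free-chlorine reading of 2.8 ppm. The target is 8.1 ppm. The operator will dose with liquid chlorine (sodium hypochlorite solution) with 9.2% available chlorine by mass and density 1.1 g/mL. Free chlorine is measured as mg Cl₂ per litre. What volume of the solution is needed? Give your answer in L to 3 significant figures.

(a) CYA to add: (61 − 8) = 53 mg/L × 918,000 L = 48,650 g cyanuric acid.

(b) Volume: 478 m³ = 478,000 L.
(b) Chlorine deficit: 8.1 − 2.8 = 5.3 ppm = 5.3 mg/L as Cl₂.
(b) Cl₂ equivalent needed: 5.3 mg/L × 478,000 L = 2,533,000 mg = 2533 g.
(b) Product at 9.2% available chlorine: 2533 / 0.092 = 27,540 g.
(b) Volume at density 1.1 g/mL: 27,540 g ÷ 1.1 g/mL = 25,030 mL.

(a) 48.7 kg; (b) 25.0 L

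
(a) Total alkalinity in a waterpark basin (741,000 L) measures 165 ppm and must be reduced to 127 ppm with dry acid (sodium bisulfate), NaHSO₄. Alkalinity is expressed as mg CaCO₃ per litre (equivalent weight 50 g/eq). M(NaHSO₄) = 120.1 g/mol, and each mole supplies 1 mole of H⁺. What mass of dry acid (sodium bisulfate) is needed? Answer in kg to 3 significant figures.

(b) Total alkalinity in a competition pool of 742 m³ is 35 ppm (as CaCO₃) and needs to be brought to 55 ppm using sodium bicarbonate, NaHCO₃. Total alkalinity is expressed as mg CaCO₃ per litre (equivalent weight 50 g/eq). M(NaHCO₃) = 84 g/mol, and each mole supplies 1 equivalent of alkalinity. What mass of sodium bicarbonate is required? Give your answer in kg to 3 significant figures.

(a) Alkalinity to neutralize: (165 − 127) = 38 mg/L as CaCO₃ × 741,000 L = 28,160 g as CaCO₃.
(a) Equivalents of H⁺ required: 28,160 ÷ 50 g/eq = 563.2 eq = 563.2 mol NaHSO₄.
(a) Mass of NaHSO₄: 563.2 × 120.1 = 67,640 g.

(b) Volume: 742 m³ = 742,000 L.
(b) Alkalinity to add: (55 − 35) = 20 mg/L as CaCO₃ × 742,000 L = 14,840 g as CaCO₃.
(b) Equivalents: 14,840 g ÷ 50 g/eq = 296.8 eq.
(b) NaHCO₃ supplies 1 eq per mole → 296.8 mol.
(b) Mass: 296.8 mol × 84 g/mol = 24,930 g.

(a) 67.6 kg; (b) 24.9 kg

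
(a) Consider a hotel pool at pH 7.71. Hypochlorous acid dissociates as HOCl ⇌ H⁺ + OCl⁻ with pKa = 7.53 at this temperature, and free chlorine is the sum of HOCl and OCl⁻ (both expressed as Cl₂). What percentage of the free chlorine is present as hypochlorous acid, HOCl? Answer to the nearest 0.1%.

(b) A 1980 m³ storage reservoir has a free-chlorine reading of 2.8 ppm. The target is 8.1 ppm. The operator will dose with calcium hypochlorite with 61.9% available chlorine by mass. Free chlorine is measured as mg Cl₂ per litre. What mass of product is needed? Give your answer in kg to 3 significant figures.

(a) 39.8%; (b) 17.0 kg

(a) [OCl⁻]/[HOCl] = 10^(pH − pKa) = 10^(7.71 − 7.53) = 10^0.18 = 1.514.
(a) Fraction as HOCl = 1 / (1 + 1.514) = 0.3978.

(b) Volume: 1980 m³ = 1,980,000 L.
(b) Chlorine deficit: 8.1 − 2.8 = 5.3 ppm = 5.3 mg/L as Cl₂.
(b) Cl₂ equivalent needed: 5.3 mg/L × 1,980,000 L = 10,490,000 mg = 10,490 g.
(b) Product at 61.9% available chlorine: 10,490 / 0.619 = 16,950 g.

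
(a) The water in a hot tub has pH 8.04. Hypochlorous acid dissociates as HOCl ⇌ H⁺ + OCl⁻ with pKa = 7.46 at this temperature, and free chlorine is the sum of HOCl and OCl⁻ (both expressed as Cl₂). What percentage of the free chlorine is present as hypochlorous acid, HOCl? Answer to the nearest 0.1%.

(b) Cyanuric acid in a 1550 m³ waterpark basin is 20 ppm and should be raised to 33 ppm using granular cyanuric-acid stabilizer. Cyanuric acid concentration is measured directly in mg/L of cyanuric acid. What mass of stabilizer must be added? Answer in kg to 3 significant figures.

(a) 20.8%; (b) 20.1 kg

(a) [OCl⁻]/[HOCl] = 10^(pH − pKa) = 10^(8.04 − 7.46) = 10^0.58 = 3.802.
(a) Fraction as HOCl = 1 / (1 + 3.802) = 0.2083.

(b) Volume: 1550 m³ = 1,550,000 L.
(b) CYA to add: (33 − 20) = 13 mg/L × 1,550,000 L = 20,150 g cyanuric acid.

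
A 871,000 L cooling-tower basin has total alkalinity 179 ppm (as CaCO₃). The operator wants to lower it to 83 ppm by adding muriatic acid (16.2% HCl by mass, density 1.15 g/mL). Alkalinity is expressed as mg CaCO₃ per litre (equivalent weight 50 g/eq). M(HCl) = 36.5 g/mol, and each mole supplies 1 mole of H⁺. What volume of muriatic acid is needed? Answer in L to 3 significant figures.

Alkalinity to neutralize: (179 − 83) = 96 mg/L as CaCO₃ × 871,000 L = 83,620 g as CaCO₃.
Equivalents of H⁺ required: 83,620 ÷ 50 g/eq = 1672 eq = 1672 mol HCl.
Mass of HCl: 1672 × 36.5 = 61,040 g.
Mass of 16.2% solution: 61,040 / 0.162 = 376,800 g.
Volume: 376,800 g ÷ 1.15 g/mL = 327,600 mL.

328 L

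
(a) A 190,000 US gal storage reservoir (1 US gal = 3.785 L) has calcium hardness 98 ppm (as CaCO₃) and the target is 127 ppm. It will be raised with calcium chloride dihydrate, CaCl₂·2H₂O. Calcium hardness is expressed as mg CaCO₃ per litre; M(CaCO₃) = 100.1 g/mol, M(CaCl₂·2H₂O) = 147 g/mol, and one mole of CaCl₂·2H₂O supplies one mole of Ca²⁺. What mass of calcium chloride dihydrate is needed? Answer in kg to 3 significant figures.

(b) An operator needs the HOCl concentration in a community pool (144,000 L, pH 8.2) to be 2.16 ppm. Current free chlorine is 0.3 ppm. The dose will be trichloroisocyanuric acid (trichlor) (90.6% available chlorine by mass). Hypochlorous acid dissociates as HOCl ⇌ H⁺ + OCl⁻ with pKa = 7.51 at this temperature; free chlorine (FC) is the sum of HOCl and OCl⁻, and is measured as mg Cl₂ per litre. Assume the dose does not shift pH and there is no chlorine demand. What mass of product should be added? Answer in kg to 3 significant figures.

(a) 30.6 kg; (b) 1.98 kg

(a) Volume: 190,000 US gal × 3.785 L/gal = 719,150 L.
(a) Hardness to add: (127 − 98) = 29 mg/L as CaCO₃ × 719,150 L = 20,860 g as CaCO₃.
(a) Moles of Ca²⁺ (1 mol Ca²⁺ ≡ 1 mol CaCO₃): 20,860 / 100.1 g/mol = 208.3 mol.
(a) Mass of CaCl₂·2H₂O: 208.3 × 147 = 30,630 g.

(b) [OCl⁻]/[HOCl] = 10^(pH − pKa) = 10^(8.2 − 7.51) = 4.898; fraction as HOCl = 1/(1 + 4.898) = 0.1696.
(b) Free chlorine required for 2.16 ppm HOCl: 2.16 / 0.1696 = 12.74 ppm.
(b) FC to add: 12.74 − 0.3 = 12.44 mg/L as Cl₂.
(b) Cl₂ equivalent: 12.44 mg/L × 144,000 L = 1791 g.
(b) Product at 90.6% available Cl: 1791 / 0.906 = 1977 g.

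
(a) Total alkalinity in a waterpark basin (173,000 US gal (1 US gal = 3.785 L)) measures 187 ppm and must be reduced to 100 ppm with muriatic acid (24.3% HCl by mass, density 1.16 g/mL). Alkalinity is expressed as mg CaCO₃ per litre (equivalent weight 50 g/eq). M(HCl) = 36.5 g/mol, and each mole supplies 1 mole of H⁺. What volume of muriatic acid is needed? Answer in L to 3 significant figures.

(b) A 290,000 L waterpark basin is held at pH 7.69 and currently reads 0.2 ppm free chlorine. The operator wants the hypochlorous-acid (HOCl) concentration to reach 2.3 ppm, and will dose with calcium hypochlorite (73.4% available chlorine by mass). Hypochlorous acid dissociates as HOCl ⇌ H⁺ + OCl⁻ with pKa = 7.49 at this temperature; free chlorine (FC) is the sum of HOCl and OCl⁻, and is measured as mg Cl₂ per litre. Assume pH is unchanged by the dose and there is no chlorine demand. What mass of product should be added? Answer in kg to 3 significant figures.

(a) 148 L; (b) 2.27 kg

(a) Volume: 173,000 US gal × 3.785 L/gal = 654,805 L.
(a) Alkalinity to neutralize: (187 − 100) = 87 mg/L as CaCO₃ × 654,805 L = 56,970 g as CaCO₃.
(a) Equivalents of H⁺ required: 56,970 ÷ 50 g/eq = 1139 eq = 1139 mol HCl.
(a) Mass of HCl: 1139 × 36.5 = 41,590 g.
(a) Mass of 24.3% solution: 41,590 / 0.243 = 171,100 g.
(a) Volume: 171,100 g ÷ 1.16 g/mL = 147,500 mL.

(b) [OCl⁻]/[HOCl] = 10^(pH − pKa) = 10^(7.69 − 7.49) = 1.585; fraction as HOCl = 1/(1 + 1.585) = 0.3869.
(b) Free chlorine required for 2.3 ppm HOCl: 2.3 / 0.3869 = 5.945 ppm.
(b) FC to add: 5.945 − 0.2 = 5.745 mg/L as Cl₂.
(b) Cl₂ equivalent: 5.745 mg/L × 290,000 L = 1666 g.
(b) Product at 73.4% available Cl: 1666 / 0.734 = 2270 g.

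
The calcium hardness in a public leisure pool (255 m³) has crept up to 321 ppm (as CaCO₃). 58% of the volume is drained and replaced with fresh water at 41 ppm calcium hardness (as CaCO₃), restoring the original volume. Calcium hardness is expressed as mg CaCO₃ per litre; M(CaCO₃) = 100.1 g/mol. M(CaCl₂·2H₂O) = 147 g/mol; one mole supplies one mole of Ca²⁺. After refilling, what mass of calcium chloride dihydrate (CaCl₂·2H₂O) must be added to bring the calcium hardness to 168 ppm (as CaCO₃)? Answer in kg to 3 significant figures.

3.52 kg

Volume: 255 m³ = 255,000 L.
After draining 58% and refilling: 321 × 0.42 + 41 × 0.58 = 158.6 ppm.
Deficit to target: 168 − 158.6 = 9.4 mg/L.
As CaCO₃: 9.4 mg/L × 255,000 L = 2397 g; ÷ 100.1 = 23.95 mol Ca²⁺.
Mass: 23.95 × 147 = 3520 g.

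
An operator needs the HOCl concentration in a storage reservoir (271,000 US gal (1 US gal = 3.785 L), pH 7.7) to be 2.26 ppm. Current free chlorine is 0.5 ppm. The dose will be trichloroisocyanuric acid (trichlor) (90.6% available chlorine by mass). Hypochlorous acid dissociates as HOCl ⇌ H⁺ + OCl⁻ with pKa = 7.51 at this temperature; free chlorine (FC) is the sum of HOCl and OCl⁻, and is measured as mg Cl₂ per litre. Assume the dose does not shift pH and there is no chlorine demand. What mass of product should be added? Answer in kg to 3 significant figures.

5.96 kg

Volume: 271,000 US gal × 3.785 L/gal = 1,025,735 L.
[OCl⁻]/[HOCl] = 10^(pH − pKa) = 10^(7.7 − 7.51) = 1.549; fraction as HOCl = 1/(1 + 1.549) = 0.3923.
Free chlorine required for 2.26 ppm HOCl: 2.26 / 0.3923 = 5.76 ppm.
FC to add: 5.76 − 0.5 = 5.26 mg/L as Cl₂.
Cl₂ equivalent: 5.26 mg/L × 1,025,735 L = 5396 g.
Product at 90.6% available Cl: 5396 / 0.906 = 5956 g.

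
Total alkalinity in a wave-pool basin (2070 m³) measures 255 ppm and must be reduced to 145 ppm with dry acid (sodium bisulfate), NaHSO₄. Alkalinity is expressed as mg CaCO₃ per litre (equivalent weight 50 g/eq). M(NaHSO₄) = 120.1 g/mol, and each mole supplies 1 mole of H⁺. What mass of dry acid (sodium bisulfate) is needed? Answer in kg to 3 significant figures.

Volume: 2070 m³ = 2,070,000 L.
Alkalinity to neutralize: (255 − 145) = 110 mg/L as CaCO₃ × 2,070,000 L = 227,700 g as CaCO₃.
Equivalents of H⁺ required: 227,700 ÷ 50 g/eq = 4554 eq = 4554 mol NaHSO₄.
Mass of NaHSO₄: 4554 × 120.1 = 546,900 g.

547 kg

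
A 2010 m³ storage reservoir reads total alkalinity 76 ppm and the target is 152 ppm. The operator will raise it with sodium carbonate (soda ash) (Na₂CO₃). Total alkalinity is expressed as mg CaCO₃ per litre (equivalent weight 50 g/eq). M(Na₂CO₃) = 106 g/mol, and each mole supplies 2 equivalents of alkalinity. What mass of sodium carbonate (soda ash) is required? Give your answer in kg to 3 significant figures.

Volume: 2010 m³ = 2,010,000 L.
Alkalinity to add: (152 − 76) = 76 mg/L as CaCO₃ × 2,010,000 L = 152,800 g as CaCO₃.
Equivalents: 152,800 g ÷ 50 g/eq = 3055 eq.
Each mole of Na₂CO₃ supplies 2 eq, so 3055 / 2 = 1528 mol.
Mass: 1528 mol × 106 g/mol = 161,900 g.

162 kg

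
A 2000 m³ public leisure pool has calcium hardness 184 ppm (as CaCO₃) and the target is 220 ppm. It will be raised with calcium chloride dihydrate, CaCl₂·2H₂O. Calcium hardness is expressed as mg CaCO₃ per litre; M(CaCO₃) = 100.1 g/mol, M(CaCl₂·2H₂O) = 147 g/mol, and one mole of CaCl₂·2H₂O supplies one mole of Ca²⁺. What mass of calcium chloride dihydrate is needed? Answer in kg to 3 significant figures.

106 kg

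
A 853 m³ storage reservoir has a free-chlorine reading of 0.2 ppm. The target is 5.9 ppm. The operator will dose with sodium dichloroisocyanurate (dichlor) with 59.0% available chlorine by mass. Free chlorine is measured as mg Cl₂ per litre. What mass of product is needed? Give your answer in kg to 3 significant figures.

8.24 kg

Volume: 853 m³ = 853,000 L.
Chlorine deficit: 5.9 − 0.2 = 5.7 ppm = 5.7 mg/L as Cl₂.
Cl₂ equivalent needed: 5.7 mg/L × 853,000 L = 4,862,000 mg = 4862 g.
Product at 59.0% available chlorine: 4862 / 0.59 = 8241 g.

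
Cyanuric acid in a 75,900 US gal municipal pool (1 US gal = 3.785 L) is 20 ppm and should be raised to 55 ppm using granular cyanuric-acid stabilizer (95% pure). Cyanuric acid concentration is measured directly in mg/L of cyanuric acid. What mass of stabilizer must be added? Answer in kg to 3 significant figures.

10.6 kg

Volume: 75,900 US gal × 3.785 L/gal = 287,282 L.
CYA to add: (55 − 20) = 35 mg/L × 287,282 L = 10,050 g cyanuric acid.
At 95% purity: 10,050 / 0.95 = 10,580 g product.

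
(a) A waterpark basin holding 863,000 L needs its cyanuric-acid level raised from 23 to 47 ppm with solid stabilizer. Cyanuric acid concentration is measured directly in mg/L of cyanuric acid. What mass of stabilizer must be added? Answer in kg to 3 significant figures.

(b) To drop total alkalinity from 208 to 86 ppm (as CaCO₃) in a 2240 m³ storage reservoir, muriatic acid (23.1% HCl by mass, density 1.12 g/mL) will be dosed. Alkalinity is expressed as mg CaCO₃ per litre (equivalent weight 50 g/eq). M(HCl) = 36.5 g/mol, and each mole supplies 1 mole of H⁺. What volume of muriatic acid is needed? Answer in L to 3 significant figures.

(a) CYA to add: (47 − 23) = 24 mg/L × 863,000 L = 20,710 g cyanuric acid.

(b) Volume: 2240 m³ = 2,240,000 L.
(b) Alkalinity to neutralize: (208 − 86) = 122 mg/L as CaCO₃ × 2,240,000 L = 273,300 g as CaCO₃.
(b) Equivalents of H⁺ required: 273,300 ÷ 50 g/eq = 5466 eq = 5466 mol HCl.
(b) Mass of HCl: 5466 × 36.5 = 199,500 g.
(b) Mass of 23.1% solution: 199,500 / 0.231 = 863,600 g.
(b) Volume: 863,600 g ÷ 1.12 g/mL = 771,100 mL.

(a) 20.7 kg; (b) 771 L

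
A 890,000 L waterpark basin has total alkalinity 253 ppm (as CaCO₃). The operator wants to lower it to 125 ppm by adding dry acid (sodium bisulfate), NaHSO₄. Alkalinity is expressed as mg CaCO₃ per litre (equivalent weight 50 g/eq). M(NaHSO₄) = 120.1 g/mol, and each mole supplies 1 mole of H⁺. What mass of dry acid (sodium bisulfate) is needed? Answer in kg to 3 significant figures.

Alkalinity to neutralize: (253 − 125) = 128 mg/L as CaCO₃ × 890,000 L = 113,900 g as CaCO₃.
Equivalents of H⁺ required: 113,900 ÷ 50 g/eq = 2278 eq = 2278 mol NaHSO₄.
Mass of NaHSO₄: 2278 × 120.1 = 273,600 g.

274 kg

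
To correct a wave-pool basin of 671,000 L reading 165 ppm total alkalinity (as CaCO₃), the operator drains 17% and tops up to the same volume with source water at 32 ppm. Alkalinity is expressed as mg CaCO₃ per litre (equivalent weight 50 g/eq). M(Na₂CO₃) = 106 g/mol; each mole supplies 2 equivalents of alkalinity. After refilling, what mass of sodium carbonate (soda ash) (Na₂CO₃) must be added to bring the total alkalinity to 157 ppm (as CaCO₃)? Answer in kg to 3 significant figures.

After draining 17% and refilling: 165 × 0.83 + 32 × 0.17 = 142.39 ppm.
Deficit to target: 157 − 142.39 = 14.61 mg/L.
As CaCO₃: 14.61 mg/L × 671,000 L = 9803 g; ÷ 50 g/eq ÷ 2 = 98.03 mol Na₂CO₃.
Mass: 98.03 × 106 = 10,390 g.

10.4 kg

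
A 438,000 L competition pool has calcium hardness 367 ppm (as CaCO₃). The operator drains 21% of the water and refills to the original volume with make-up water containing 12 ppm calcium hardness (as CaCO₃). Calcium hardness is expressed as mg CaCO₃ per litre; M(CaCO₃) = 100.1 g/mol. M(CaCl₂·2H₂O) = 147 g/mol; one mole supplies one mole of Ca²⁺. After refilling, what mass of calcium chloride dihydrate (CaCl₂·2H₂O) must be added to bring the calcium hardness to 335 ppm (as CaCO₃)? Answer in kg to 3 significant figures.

After draining 21% and refilling: 367 × 0.79 + 12 × 0.21 = 292.45 ppm.
Deficit to target: 335 − 292.45 = 42.55 mg/L.
As CaCO₃: 42.55 mg/L × 438,000 L = 18,640 g; ÷ 100.1 = 186.2 mol Ca²⁺.
Mass: 186.2 × 147 = 27,370 g.

27.4 kg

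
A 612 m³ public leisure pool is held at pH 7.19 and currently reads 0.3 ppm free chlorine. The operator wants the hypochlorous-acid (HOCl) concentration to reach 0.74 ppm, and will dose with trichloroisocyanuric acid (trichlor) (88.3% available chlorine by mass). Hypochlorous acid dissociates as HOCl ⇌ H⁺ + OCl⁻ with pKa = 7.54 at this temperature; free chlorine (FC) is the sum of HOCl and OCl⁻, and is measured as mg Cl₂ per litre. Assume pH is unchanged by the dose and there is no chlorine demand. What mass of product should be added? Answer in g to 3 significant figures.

534 g

Volume: 612 m³ = 612,000 L.
[OCl⁻]/[HOCl] = 10^(pH − pKa) = 10^(7.19 − 7.54) = 0.4467; fraction as HOCl = 1/(1 + 0.4467) = 0.6912.
Free chlorine required for 0.74 ppm HOCl: 0.74 / 0.6912 = 1.071 ppm.
FC to add: 1.071 − 0.3 = 0.7705 mg/L as Cl₂.
Cl₂ equivalent: 0.7705 mg/L × 612,000 L = 471.6 g.
Product at 88.3% available Cl: 471.6 / 0.883 = 534.1 g.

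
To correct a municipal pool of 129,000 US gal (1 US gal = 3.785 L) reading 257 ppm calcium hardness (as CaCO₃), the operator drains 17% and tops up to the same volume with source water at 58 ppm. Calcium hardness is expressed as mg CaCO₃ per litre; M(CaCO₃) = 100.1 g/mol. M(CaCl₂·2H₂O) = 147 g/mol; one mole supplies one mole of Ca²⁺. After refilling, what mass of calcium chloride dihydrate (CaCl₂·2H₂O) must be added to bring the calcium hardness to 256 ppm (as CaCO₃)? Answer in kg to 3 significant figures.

23.5 kg

Volume: 129,000 US gal × 3.785 L/gal = 488,265 L.
After draining 17% and refilling: 257 × 0.83 + 58 × 0.17 = 223.17 ppm.
Deficit to target: 256 − 223.17 = 32.83 mg/L.
As CaCO₃: 32.83 mg/L × 488,265 L = 16,030 g; ÷ 100.1 = 160.1 mol Ca²⁺.
Mass: 160.1 × 147 = 23,540 g.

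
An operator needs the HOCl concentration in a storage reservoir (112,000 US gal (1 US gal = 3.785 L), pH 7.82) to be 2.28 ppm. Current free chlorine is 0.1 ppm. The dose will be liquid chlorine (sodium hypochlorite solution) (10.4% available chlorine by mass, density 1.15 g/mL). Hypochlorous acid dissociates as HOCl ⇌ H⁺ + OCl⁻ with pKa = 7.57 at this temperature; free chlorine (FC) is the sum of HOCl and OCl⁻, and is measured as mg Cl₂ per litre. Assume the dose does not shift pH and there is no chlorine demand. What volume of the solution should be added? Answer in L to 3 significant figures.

Volume: 112,000 US gal × 3.785 L/gal = 423,920 L.
[OCl⁻]/[HOCl] = 10^(pH − pKa) = 10^(7.82 − 7.57) = 1.778; fraction as HOCl = 1/(1 + 1.778) = 0.3599.
Free chlorine required for 2.28 ppm HOCl: 2.28 / 0.3599 = 6.334 ppm.
FC to add: 6.334 − 0.1 = 6.234 mg/L as Cl₂.
Cl₂ equivalent: 6.234 mg/L × 423,920 L = 2643 g.
Product at 10.4% available Cl: 2643 / 0.104 = 25,410 g.
Volume: 25,410 g ÷ 1.15 g/mL = 22,100 mL.

22.1 L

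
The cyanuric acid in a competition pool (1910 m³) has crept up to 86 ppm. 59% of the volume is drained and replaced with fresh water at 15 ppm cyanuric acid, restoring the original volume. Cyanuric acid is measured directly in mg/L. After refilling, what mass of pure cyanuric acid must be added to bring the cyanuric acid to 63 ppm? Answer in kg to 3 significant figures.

Volume: 1910 m³ = 1,910,000 L.
After draining 59% and refilling: 86 × 0.41 + 15 × 0.59 = 44.11 ppm.
Deficit to target: 63 − 44.11 = 18.89 mg/L.
Mass: 18.89 mg/L × 1,910,000 L = 36,080 g cyanuric acid.

36.1 kg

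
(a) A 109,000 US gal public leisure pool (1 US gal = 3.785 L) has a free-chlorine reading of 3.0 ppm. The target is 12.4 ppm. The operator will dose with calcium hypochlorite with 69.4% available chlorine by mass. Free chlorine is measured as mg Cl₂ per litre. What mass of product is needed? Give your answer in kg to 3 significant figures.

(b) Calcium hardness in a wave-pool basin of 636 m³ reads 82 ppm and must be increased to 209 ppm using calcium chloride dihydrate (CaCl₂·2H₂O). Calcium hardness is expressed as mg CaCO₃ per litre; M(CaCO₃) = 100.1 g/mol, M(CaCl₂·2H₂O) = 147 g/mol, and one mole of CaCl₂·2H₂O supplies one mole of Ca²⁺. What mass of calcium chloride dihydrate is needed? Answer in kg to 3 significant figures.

(a) 5.59 kg; (b) 119 kg

(a) Volume: 109,000 US gal × 3.785 L/gal = 412,565 L.
(a) Chlorine deficit: 12.4 − 3.0 = 9.4 ppm = 9.4 mg/L as Cl₂.
(a) Cl₂ equivalent needed: 9.4 mg/L × 412,565 L = 3,878,000 mg = 3878 g.
(a) Product at 69.4% available chlorine: 3878 / 0.694 = 5588 g.

(b) Volume: 636 m³ = 636,000 L.
(b) Hardness to add: (209 − 82) = 127 mg/L as CaCO₃ × 636,000 L = 80,770 g as CaCO₃.
(b) Moles of Ca²⁺ (1 mol Ca²⁺ ≡ 1 mol CaCO₃): 80,770 / 100.1 g/mol = 806.9 mol.
(b) Mass of CaCl₂·2H₂O: 806.9 × 147 = 118,600 g.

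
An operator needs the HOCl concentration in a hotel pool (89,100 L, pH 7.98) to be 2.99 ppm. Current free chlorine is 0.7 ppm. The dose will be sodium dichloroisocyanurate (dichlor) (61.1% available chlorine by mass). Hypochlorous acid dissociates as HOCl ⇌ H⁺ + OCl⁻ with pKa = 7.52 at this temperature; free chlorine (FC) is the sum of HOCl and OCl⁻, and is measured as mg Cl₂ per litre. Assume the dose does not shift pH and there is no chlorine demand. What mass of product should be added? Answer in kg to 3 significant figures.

[OCl⁻]/[HOCl] = 10^(pH − pKa) = 10^(7.98 − 7.52) = 2.884; fraction as HOCl = 1/(1 + 2.884) = 0.2575.
Free chlorine required for 2.99 ppm HOCl: 2.99 / 0.2575 = 11.61 ppm.
FC to add: 11.61 − 0.7 = 10.91 mg/L as Cl₂.
Cl₂ equivalent: 10.91 mg/L × 89,100 L = 972.4 g.
Product at 61.1% available Cl: 972.4 / 0.611 = 1591 g.

1.59 kg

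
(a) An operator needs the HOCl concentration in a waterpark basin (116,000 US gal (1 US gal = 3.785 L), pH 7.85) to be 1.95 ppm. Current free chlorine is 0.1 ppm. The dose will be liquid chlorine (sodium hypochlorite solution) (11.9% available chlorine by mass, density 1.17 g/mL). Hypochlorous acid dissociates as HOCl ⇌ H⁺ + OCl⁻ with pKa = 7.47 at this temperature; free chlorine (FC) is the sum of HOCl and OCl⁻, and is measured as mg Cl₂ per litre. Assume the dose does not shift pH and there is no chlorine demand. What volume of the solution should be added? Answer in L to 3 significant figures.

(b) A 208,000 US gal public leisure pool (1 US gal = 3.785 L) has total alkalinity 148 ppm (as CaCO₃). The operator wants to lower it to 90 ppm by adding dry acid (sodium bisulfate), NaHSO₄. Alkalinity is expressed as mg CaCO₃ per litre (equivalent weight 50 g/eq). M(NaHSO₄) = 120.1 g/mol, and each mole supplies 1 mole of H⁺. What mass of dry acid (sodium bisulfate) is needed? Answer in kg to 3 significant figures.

(a) 20.6 L; (b) 110 kg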